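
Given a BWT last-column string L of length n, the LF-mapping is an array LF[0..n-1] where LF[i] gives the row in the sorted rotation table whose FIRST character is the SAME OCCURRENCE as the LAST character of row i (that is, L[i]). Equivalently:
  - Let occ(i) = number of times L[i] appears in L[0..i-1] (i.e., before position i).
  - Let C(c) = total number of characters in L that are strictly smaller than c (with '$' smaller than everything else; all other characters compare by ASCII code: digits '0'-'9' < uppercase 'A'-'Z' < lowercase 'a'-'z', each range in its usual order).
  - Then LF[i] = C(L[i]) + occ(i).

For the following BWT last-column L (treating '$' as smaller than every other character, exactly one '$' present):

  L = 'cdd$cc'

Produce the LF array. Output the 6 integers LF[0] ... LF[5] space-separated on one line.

Char counts: '$':1, 'c':3, 'd':2
C (first-col start): C('$')=0, C('c')=1, C('d')=4
L[0]='c': occ=0, LF[0]=C('c')+0=1+0=1
L[1]='d': occ=0, LF[1]=C('d')+0=4+0=4
L[2]='d': occ=1, LF[2]=C('d')+1=4+1=5
L[3]='$': occ=0, LF[3]=C('$')+0=0+0=0
L[4]='c': occ=1, LF[4]=C('c')+1=1+1=2
L[5]='c': occ=2, LF[5]=C('c')+2=1+2=3

Answer: 1 4 5 0 2 3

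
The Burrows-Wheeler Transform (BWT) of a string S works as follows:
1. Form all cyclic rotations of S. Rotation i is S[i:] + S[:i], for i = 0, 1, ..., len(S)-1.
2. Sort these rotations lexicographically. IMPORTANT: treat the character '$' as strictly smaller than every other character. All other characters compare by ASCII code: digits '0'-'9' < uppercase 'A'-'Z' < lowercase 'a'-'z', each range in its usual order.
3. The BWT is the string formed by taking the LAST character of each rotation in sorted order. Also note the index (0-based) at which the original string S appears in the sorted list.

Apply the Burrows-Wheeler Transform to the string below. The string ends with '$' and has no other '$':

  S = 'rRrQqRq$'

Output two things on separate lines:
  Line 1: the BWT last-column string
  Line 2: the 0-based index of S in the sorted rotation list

All 8 rotations (rotation i = S[i:]+S[:i]):
  rot[0] = rRrQqRq$
  rot[1] = RrQqRq$r
  rot[2] = rQqRq$rR
  rot[3] = QqRq$rRr
  rot[4] = qRq$rRrQ
  rot[5] = Rq$rRrQq
  rot[6] = q$rRrQqR
  rot[7] = $rRrQqRq
Sorted (with $ < everything):
  sorted[0] = $rRrQqRq  (last char: 'q')
  sorted[1] = QqRq$rRr  (last char: 'r')
  sorted[2] = Rq$rRrQq  (last char: 'q')
  sorted[3] = RrQqRq$r  (last char: 'r')
  sorted[4] = q$rRrQqR  (last char: 'R')
  sorted[5] = qRq$rRrQ  (last char: 'Q')
  sorted[6] = rQqRq$rR  (last char: 'R')
  sorted[7] = rRrQqRq$  (last char: '$')
Last column: qrqrRQR$
Original string S is at sorted index 7

Answer: qrqrRQR$
7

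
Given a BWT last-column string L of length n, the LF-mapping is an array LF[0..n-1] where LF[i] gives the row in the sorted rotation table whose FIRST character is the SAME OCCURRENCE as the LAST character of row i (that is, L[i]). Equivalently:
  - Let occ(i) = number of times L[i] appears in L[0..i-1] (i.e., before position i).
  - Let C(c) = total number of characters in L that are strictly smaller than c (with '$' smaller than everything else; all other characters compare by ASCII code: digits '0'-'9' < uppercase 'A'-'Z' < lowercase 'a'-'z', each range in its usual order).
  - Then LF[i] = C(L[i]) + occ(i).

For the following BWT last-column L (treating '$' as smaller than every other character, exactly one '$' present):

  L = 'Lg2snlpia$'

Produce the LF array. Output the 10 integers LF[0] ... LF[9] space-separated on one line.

Char counts: '$':1, '2':1, 'L':1, 'a':1, 'g':1, 'i':1, 'l':1, 'n':1, 'p':1, 's':1
C (first-col start): C('$')=0, C('2')=1, C('L')=2, C('a')=3, C('g')=4, C('i')=5, C('l')=6, C('n')=7, C('p')=8, C('s')=9
L[0]='L': occ=0, LF[0]=C('L')+0=2+0=2
L[1]='g': occ=0, LF[1]=C('g')+0=4+0=4
L[2]='2': occ=0, LF[2]=C('2')+0=1+0=1
L[3]='s': occ=0, LF[3]=C('s')+0=9+0=9
L[4]='n': occ=0, LF[4]=C('n')+0=7+0=7
L[5]='l': occ=0, LF[5]=C('l')+0=6+0=6
L[6]='p': occ=0, LF[6]=C('p')+0=8+0=8
L[7]='i': occ=0, LF[7]=C('i')+0=5+0=5
L[8]='a': occ=0, LF[8]=C('a')+0=3+0=3
L[9]='$': occ=0, LF[9]=C('$')+0=0+0=0

Answer: 2 4 1 9 7 6 8 5 3 0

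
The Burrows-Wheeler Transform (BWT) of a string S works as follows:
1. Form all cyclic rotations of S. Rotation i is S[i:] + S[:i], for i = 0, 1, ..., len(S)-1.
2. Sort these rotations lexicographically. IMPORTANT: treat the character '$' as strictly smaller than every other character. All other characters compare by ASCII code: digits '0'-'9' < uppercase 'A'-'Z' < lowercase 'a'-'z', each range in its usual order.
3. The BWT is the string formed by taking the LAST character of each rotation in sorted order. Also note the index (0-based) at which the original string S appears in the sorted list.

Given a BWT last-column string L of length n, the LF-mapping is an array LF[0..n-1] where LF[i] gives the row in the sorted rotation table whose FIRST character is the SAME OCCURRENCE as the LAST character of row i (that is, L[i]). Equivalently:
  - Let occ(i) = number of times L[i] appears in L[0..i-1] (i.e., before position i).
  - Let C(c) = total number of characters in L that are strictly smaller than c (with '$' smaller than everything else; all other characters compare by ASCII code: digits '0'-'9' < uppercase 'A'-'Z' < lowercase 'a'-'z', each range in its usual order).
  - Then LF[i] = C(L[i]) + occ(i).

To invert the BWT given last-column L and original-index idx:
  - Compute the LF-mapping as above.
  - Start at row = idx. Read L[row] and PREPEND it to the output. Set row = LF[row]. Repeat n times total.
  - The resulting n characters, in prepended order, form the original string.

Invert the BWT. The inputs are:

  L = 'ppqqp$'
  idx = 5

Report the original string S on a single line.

LF mapping: 1 2 4 5 3 0
Walk LF starting at row 5, prepending L[row]:
  step 1: row=5, L[5]='$', prepend. Next row=LF[5]=0
  step 2: row=0, L[0]='p', prepend. Next row=LF[0]=1
  step 3: row=1, L[1]='p', prepend. Next row=LF[1]=2
  step 4: row=2, L[2]='q', prepend. Next row=LF[2]=4
  step 5: row=4, L[4]='p', prepend. Next row=LF[4]=3
  step 6: row=3, L[3]='q', prepend. Next row=LF[3]=5
Reversed output: qpqpp$

Answer: qpqpp$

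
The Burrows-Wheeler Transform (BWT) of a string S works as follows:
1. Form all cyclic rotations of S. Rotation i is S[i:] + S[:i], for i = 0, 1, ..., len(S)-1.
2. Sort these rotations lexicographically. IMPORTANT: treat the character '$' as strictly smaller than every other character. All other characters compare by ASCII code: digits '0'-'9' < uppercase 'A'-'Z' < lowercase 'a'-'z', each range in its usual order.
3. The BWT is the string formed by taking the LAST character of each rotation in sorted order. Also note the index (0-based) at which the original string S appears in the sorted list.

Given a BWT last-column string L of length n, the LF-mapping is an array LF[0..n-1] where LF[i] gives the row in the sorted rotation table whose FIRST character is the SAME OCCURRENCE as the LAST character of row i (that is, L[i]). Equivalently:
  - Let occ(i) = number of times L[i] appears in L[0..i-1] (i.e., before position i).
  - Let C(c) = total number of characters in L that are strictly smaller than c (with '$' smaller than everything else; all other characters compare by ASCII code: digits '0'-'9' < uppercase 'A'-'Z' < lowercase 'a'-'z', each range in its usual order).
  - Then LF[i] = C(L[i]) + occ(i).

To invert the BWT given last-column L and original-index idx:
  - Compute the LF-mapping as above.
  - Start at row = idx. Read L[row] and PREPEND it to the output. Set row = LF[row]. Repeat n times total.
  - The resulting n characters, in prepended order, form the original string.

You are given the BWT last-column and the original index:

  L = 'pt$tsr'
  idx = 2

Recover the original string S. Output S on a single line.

Answer: rtstp$

Derivation:
LF mapping: 1 4 0 5 3 2
Walk LF starting at row 2, prepending L[row]:
  step 1: row=2, L[2]='$', prepend. Next row=LF[2]=0
  step 2: row=0, L[0]='p', prepend. Next row=LF[0]=1
  step 3: row=1, L[1]='t', prepend. Next row=LF[1]=4
  step 4: row=4, L[4]='s', prepend. Next row=LF[4]=3
  step 5: row=3, L[3]='t', prepend. Next row=LF[3]=5
  step 6: row=5, L[5]='r', prepend. Next row=LF[5]=2
Reversed output: rtstp$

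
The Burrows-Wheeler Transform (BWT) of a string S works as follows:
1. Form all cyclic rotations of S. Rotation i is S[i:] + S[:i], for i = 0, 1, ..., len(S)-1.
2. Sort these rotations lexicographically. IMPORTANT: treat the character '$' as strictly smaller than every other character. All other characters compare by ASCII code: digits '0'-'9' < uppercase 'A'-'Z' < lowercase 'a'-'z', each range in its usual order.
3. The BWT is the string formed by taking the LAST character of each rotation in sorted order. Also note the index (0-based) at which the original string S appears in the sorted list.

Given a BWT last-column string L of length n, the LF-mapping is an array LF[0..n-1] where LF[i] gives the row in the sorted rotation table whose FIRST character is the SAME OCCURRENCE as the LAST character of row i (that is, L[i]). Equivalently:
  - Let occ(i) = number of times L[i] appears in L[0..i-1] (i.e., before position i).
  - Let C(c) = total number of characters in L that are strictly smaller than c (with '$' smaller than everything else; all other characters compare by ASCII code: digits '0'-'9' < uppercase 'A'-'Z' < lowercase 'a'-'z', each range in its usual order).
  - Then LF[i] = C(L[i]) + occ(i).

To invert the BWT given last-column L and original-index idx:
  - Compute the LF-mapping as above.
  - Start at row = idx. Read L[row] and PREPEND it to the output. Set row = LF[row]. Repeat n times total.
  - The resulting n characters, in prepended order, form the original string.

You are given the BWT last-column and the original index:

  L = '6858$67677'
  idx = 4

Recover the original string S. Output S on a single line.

Answer: 678677856$

Derivation:
LF mapping: 2 8 1 9 0 3 5 4 6 7
Walk LF starting at row 4, prepending L[row]:
  step 1: row=4, L[4]='$', prepend. Next row=LF[4]=0
  step 2: row=0, L[0]='6', prepend. Next row=LF[0]=2
  step 3: row=2, L[2]='5', prepend. Next row=LF[2]=1
  step 4: row=1, L[1]='8', prepend. Next row=LF[1]=8
  step 5: row=8, L[8]='7', prepend. Next row=LF[8]=6
  step 6: row=6, L[6]='7', prepend. Next row=LF[6]=5
  step 7: row=5, L[5]='6', prepend. Next row=LF[5]=3
  step 8: row=3, L[3]='8', prepend. Next row=LF[3]=9
  step 9: row=9, L[9]='7', prepend. Next row=LF[9]=7
  step 10: row=7, L[7]='6', prepend. Next row=LF[7]=4
Reversed output: 678677856$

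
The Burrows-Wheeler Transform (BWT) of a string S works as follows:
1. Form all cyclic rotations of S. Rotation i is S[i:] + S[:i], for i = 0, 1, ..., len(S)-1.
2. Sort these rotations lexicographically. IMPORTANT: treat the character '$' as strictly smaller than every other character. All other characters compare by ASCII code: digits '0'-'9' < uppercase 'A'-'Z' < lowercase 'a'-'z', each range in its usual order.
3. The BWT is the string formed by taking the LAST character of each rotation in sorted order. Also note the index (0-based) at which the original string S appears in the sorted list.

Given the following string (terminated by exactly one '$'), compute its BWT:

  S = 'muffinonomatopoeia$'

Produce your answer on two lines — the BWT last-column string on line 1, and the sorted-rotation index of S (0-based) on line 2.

Answer: aimoufefo$oipnntoam
9

Derivation:
All 19 rotations (rotation i = S[i:]+S[:i]):
  rot[0] = muffinonomatopoeia$
  rot[1] = uffinonomatopoeia$m
  rot[2] = ffinonomatopoeia$mu
  rot[3] = finonomatopoeia$muf
  rot[4] = inonomatopoeia$muff
  rot[5] = nonomatopoeia$muffi
  rot[6] = onomatopoeia$muffin
  rot[7] = nomatopoeia$muffino
  rot[8] = omatopoeia$muffinon
  rot[9] = matopoeia$muffinono
  rot[10] = atopoeia$muffinonom
  rot[11] = topoeia$muffinonoma
  rot[12] = opoeia$muffinonomat
  rot[13] = poeia$muffinonomato
  rot[14] = oeia$muffinonomatop
  rot[15] = eia$muffinonomatopo
  rot[16] = ia$muffinonomatopoe
  rot[17] = a$muffinonomatopoei
  rot[18] = $muffinonomatopoeia
Sorted (with $ < everything):
  sorted[0] = $muffinonomatopoeia  (last char: 'a')
  sorted[1] = a$muffinonomatopoei  (last char: 'i')
  sorted[2] = atopoeia$muffinonom  (last char: 'm')
  sorted[3] = eia$muffinonomatopo  (last char: 'o')
  sorted[4] = ffinonomatopoeia$mu  (last char: 'u')
  sorted[5] = finonomatopoeia$muf  (last char: 'f')
  sorted[6] = ia$muffinonomatopoe  (last char: 'e')
  sorted[7] = inonomatopoeia$muff  (last char: 'f')
  sorted[8] = matopoeia$muffinono  (last char: 'o')
  sorted[9] = muffinonomatopoeia$  (last char: '$')
  sorted[10] = nomatopoeia$muffino  (last char: 'o')
  sorted[11] = nonomatopoeia$muffi  (last char: 'i')
  sorted[12] = oeia$muffinonomatop  (last char: 'p')
  sorted[13] = omatopoeia$muffinon  (last char: 'n')
  sorted[14] = onomatopoeia$muffin  (last char: 'n')
  sorted[15] = opoeia$muffinonomat  (last char: 't')
  sorted[16] = poeia$muffinonomato  (last char: 'o')
  sorted[17] = topoeia$muffinonoma  (last char: 'a')
  sorted[18] = uffinonomatopoeia$m  (last char: 'm')
Last column: aimoufefo$oipnntoam
Original string S is at sorted index 9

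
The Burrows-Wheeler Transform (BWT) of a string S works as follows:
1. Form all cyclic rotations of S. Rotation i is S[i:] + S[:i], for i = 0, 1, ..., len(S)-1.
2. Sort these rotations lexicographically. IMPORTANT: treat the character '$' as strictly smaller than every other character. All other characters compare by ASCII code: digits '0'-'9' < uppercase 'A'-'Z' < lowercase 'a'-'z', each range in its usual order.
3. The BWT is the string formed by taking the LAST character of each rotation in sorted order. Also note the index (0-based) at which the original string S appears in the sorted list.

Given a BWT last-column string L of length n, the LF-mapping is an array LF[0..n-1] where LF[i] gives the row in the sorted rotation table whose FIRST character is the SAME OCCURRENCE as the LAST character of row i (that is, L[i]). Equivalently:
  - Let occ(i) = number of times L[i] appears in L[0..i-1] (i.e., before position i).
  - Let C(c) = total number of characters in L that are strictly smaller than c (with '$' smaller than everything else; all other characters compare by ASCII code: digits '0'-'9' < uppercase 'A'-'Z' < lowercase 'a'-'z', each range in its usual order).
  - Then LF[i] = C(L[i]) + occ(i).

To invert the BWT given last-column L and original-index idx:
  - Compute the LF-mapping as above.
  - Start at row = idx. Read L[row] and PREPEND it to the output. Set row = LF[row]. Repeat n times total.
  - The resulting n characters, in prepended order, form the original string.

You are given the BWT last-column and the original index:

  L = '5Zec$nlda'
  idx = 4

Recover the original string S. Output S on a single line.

Answer: candleZ5$

Derivation:
LF mapping: 1 2 6 4 0 8 7 5 3
Walk LF starting at row 4, prepending L[row]:
  step 1: row=4, L[4]='$', prepend. Next row=LF[4]=0
  step 2: row=0, L[0]='5', prepend. Next row=LF[0]=1
  step 3: row=1, L[1]='Z', prepend. Next row=LF[1]=2
  step 4: row=2, L[2]='e', prepend. Next row=LF[2]=6
  step 5: row=6, L[6]='l', prepend. Next row=LF[6]=7
  step 6: row=7, L[7]='d', prepend. Next row=LF[7]=5
  step 7: row=5, L[5]='n', prepend. Next row=LF[5]=8
  step 8: row=8, L[8]='a', prepend. Next row=LF[8]=3
  step 9: row=3, L[3]='c', prepend. Next row=LF[3]=4
Reversed output: candleZ5$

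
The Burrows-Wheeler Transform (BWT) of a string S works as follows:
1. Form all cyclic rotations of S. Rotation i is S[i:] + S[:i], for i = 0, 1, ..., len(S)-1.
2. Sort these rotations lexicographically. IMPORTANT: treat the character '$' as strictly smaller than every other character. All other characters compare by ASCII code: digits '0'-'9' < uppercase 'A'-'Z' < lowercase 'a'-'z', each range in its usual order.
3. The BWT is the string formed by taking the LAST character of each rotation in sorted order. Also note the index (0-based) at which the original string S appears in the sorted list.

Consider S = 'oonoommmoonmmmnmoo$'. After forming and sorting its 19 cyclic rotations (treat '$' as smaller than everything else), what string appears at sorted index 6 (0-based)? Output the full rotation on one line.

All 19 rotations (rotation i = S[i:]+S[:i]):
  rot[0] = oonoommmoonmmmnmoo$
  rot[1] = onoommmoonmmmnmoo$o
  rot[2] = noommmoonmmmnmoo$oo
  rot[3] = oommmoonmmmnmoo$oon
  rot[4] = ommmoonmmmnmoo$oono
  rot[5] = mmmoonmmmnmoo$oonoo
  rot[6] = mmoonmmmnmoo$oonoom
  rot[7] = moonmmmnmoo$oonoomm
  rot[8] = oonmmmnmoo$oonoommm
  rot[9] = onmmmnmoo$oonoommmo
  rot[10] = nmmmnmoo$oonoommmoo
  rot[11] = mmmnmoo$oonoommmoon
  rot[12] = mmnmoo$oonoommmoonm
  rot[13] = mnmoo$oonoommmoonmm
  rot[14] = nmoo$oonoommmoonmmm
  rot[15] = moo$oonoommmoonmmmn
  rot[16] = oo$oonoommmoonmmmnm
  rot[17] = o$oonoommmoonmmmnmo
  rot[18] = $oonoommmoonmmmnmoo
Sorted (with $ < everything):
  sorted[0] = $oonoommmoonmmmnmoo
  sorted[1] = mmmnmoo$oonoommmoon
  sorted[2] = mmmoonmmmnmoo$oonoo
  sorted[3] = mmnmoo$oonoommmoonm
  sorted[4] = mmoonmmmnmoo$oonoom
  sorted[5] = mnmoo$oonoommmoonmm
  sorted[6] = moo$oonoommmoonmmmn
  sorted[7] = moonmmmnmoo$oonoomm
  sorted[8] = nmmmnmoo$oonoommmoo
  sorted[9] = nmoo$oonoommmoonmmm
  sorted[10] = noommmoonmmmnmoo$oo
  sorted[11] = o$oonoommmoonmmmnmo
  sorted[12] = ommmoonmmmnmoo$oono
  sorted[13] = onmmmnmoo$oonoommmo
  sorted[14] = onoommmoonmmmnmoo$o
  sorted[15] = oo$oonoommmoonmmmnm
  sorted[16] = oommmoonmmmnmoo$oon
  sorted[17] = oonmmmnmoo$oonoommm
  sorted[18] = oonoommmoonmmmnmoo$
sorted[6] = moo$oonoommmoonmmmn

Answer: moo$oonoommmoonmmmn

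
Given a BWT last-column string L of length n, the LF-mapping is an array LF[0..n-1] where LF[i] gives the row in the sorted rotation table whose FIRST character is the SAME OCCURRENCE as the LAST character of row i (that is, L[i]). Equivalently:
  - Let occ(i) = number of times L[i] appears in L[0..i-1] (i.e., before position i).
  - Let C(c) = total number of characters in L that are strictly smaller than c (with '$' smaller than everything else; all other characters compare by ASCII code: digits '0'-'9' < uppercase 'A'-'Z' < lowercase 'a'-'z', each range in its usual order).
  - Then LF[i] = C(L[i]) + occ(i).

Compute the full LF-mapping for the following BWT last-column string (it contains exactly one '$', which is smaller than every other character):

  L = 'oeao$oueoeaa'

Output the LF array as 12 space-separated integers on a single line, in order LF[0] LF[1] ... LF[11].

Char counts: '$':1, 'a':3, 'e':3, 'o':4, 'u':1
C (first-col start): C('$')=0, C('a')=1, C('e')=4, C('o')=7, C('u')=11
L[0]='o': occ=0, LF[0]=C('o')+0=7+0=7
L[1]='e': occ=0, LF[1]=C('e')+0=4+0=4
L[2]='a': occ=0, LF[2]=C('a')+0=1+0=1
L[3]='o': occ=1, LF[3]=C('o')+1=7+1=8
L[4]='$': occ=0, LF[4]=C('$')+0=0+0=0
L[5]='o': occ=2, LF[5]=C('o')+2=7+2=9
L[6]='u': occ=0, LF[6]=C('u')+0=11+0=11
L[7]='e': occ=1, LF[7]=C('e')+1=4+1=5
L[8]='o': occ=3, LF[8]=C('o')+3=7+3=10
L[9]='e': occ=2, LF[9]=C('e')+2=4+2=6
L[10]='a': occ=1, LF[10]=C('a')+1=1+1=2
L[11]='a': occ=2, LF[11]=C('a')+2=1+2=3

Answer: 7 4 1 8 0 9 11 5 10 6 2 3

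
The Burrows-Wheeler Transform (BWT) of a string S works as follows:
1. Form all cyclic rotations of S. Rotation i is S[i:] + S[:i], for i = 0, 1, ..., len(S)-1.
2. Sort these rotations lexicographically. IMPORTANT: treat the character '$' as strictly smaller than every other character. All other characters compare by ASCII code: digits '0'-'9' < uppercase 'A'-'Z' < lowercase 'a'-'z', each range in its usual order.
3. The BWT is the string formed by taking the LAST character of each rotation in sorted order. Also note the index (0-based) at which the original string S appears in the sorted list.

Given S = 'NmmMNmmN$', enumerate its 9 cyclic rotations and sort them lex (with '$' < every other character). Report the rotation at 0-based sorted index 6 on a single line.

Answer: mN$NmmMNm

Derivation:
All 9 rotations (rotation i = S[i:]+S[:i]):
  rot[0] = NmmMNmmN$
  rot[1] = mmMNmmN$N
  rot[2] = mMNmmN$Nm
  rot[3] = MNmmN$Nmm
  rot[4] = NmmN$NmmM
  rot[5] = mmN$NmmMN
  rot[6] = mN$NmmMNm
  rot[7] = N$NmmMNmm
  rot[8] = $NmmMNmmN
Sorted (with $ < everything):
  sorted[0] = $NmmMNmmN
  sorted[1] = MNmmN$Nmm
  sorted[2] = N$NmmMNmm
  sorted[3] = NmmMNmmN$
  sorted[4] = NmmN$NmmM
  sorted[5] = mMNmmN$Nm
  sorted[6] = mN$NmmMNm
  sorted[7] = mmMNmmN$N
  sorted[8] = mmN$NmmMN
sorted[6] = mN$NmmMNm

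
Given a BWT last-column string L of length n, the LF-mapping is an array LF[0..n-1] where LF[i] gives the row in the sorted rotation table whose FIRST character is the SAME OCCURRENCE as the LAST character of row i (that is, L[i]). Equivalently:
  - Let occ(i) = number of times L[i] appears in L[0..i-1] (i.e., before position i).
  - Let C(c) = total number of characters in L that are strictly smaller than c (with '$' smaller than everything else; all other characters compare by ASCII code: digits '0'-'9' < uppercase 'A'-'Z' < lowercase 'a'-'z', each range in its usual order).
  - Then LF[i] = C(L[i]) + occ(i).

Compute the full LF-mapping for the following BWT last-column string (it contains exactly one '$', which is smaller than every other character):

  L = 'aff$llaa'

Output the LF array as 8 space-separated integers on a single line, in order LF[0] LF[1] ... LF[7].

Char counts: '$':1, 'a':3, 'f':2, 'l':2
C (first-col start): C('$')=0, C('a')=1, C('f')=4, C('l')=6
L[0]='a': occ=0, LF[0]=C('a')+0=1+0=1
L[1]='f': occ=0, LF[1]=C('f')+0=4+0=4
L[2]='f': occ=1, LF[2]=C('f')+1=4+1=5
L[3]='$': occ=0, LF[3]=C('$')+0=0+0=0
L[4]='l': occ=0, LF[4]=C('l')+0=6+0=6
L[5]='l': occ=1, LF[5]=C('l')+1=6+1=7
L[6]='a': occ=1, LF[6]=C('a')+1=1+1=2
L[7]='a': occ=2, LF[7]=C('a')+2=1+2=3

Answer: 1 4 5 0 6 7 2 3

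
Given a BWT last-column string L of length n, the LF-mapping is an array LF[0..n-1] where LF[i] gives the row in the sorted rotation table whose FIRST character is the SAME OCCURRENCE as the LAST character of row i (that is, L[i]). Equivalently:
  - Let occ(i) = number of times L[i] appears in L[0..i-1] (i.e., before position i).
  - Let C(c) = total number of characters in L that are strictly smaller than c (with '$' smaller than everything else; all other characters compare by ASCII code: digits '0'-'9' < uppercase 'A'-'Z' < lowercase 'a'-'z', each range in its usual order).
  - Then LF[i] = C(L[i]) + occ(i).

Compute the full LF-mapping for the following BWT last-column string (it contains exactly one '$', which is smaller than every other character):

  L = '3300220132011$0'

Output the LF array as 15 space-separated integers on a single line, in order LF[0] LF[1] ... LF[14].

Answer: 12 13 1 2 9 10 3 6 14 11 4 7 8 0 5

Derivation:
Char counts: '$':1, '0':5, '1':3, '2':3, '3':3
C (first-col start): C('$')=0, C('0')=1, C('1')=6, C('2')=9, C('3')=12
L[0]='3': occ=0, LF[0]=C('3')+0=12+0=12
L[1]='3': occ=1, LF[1]=C('3')+1=12+1=13
L[2]='0': occ=0, LF[2]=C('0')+0=1+0=1
L[3]='0': occ=1, LF[3]=C('0')+1=1+1=2
L[4]='2': occ=0, LF[4]=C('2')+0=9+0=9
L[5]='2': occ=1, LF[5]=C('2')+1=9+1=10
L[6]='0': occ=2, LF[6]=C('0')+2=1+2=3
L[7]='1': occ=0, LF[7]=C('1')+0=6+0=6
L[8]='3': occ=2, LF[8]=C('3')+2=12+2=14
L[9]='2': occ=2, LF[9]=C('2')+2=9+2=11
L[10]='0': occ=3, LF[10]=C('0')+3=1+3=4
L[11]='1': occ=1, LF[11]=C('1')+1=6+1=7
L[12]='1': occ=2, LF[12]=C('1')+2=6+2=8
L[13]='$': occ=0, LF[13]=C('$')+0=0+0=0
L[14]='0': occ=4, LF[14]=C('0')+4=1+4=5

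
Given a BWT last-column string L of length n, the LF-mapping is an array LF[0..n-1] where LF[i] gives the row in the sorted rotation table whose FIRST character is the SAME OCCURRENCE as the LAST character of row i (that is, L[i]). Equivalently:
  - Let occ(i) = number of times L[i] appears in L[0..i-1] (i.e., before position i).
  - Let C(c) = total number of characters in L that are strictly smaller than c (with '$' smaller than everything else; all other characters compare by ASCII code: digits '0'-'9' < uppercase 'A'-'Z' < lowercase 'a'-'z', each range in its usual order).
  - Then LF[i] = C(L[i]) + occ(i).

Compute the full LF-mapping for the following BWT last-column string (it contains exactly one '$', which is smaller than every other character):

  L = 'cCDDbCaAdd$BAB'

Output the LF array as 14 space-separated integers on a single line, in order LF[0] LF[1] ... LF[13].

Answer: 11 5 7 8 10 6 9 1 12 13 0 3 2 4

Derivation:
Char counts: '$':1, 'A':2, 'B':2, 'C':2, 'D':2, 'a':1, 'b':1, 'c':1, 'd':2
C (first-col start): C('$')=0, C('A')=1, C('B')=3, C('C')=5, C('D')=7, C('a')=9, C('b')=10, C('c')=11, C('d')=12
L[0]='c': occ=0, LF[0]=C('c')+0=11+0=11
L[1]='C': occ=0, LF[1]=C('C')+0=5+0=5
L[2]='D': occ=0, LF[2]=C('D')+0=7+0=7
L[3]='D': occ=1, LF[3]=C('D')+1=7+1=8
L[4]='b': occ=0, LF[4]=C('b')+0=10+0=10
L[5]='C': occ=1, LF[5]=C('C')+1=5+1=6
L[6]='a': occ=0, LF[6]=C('a')+0=9+0=9
L[7]='A': occ=0, LF[7]=C('A')+0=1+0=1
L[8]='d': occ=0, LF[8]=C('d')+0=12+0=12
L[9]='d': occ=1, LF[9]=C('d')+1=12+1=13
L[10]='$': occ=0, LF[10]=C('$')+0=0+0=0
L[11]='B': occ=0, LF[11]=C('B')+0=3+0=3
L[12]='A': occ=1, LF[12]=C('A')+1=1+1=2
L[13]='B': occ=1, LF[13]=C('B')+1=3+1=4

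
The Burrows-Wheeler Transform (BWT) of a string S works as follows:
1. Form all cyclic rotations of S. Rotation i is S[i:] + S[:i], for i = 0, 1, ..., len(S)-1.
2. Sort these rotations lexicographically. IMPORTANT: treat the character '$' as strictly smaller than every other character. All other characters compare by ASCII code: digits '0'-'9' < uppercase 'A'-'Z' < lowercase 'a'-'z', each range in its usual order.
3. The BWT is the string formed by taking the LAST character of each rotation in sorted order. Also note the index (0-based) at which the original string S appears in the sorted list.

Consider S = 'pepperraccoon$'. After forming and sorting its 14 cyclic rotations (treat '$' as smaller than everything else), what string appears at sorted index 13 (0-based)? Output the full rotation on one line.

Answer: rraccoon$peppe

Derivation:
All 14 rotations (rotation i = S[i:]+S[:i]):
  rot[0] = pepperraccoon$
  rot[1] = epperraccoon$p
  rot[2] = pperraccoon$pe
  rot[3] = perraccoon$pep
  rot[4] = erraccoon$pepp
  rot[5] = rraccoon$peppe
  rot[6] = raccoon$pepper
  rot[7] = accoon$pepperr
  rot[8] = ccoon$pepperra
  rot[9] = coon$pepperrac
  rot[10] = oon$pepperracc
  rot[11] = on$pepperracco
  rot[12] = n$pepperraccoo
  rot[13] = $pepperraccoon
Sorted (with $ < everything):
  sorted[0] = $pepperraccoon
  sorted[1] = accoon$pepperr
  sorted[2] = ccoon$pepperra
  sorted[3] = coon$pepperrac
  sorted[4] = epperraccoon$p
  sorted[5] = erraccoon$pepp
  sorted[6] = n$pepperraccoo
  sorted[7] = on$pepperracco
  sorted[8] = oon$pepperracc
  sorted[9] = pepperraccoon$
  sorted[10] = perraccoon$pep
  sorted[11] = pperraccoon$pe
  sorted[12] = raccoon$pepper
  sorted[13] = rraccoon$peppe
sorted[13] = rraccoon$peppe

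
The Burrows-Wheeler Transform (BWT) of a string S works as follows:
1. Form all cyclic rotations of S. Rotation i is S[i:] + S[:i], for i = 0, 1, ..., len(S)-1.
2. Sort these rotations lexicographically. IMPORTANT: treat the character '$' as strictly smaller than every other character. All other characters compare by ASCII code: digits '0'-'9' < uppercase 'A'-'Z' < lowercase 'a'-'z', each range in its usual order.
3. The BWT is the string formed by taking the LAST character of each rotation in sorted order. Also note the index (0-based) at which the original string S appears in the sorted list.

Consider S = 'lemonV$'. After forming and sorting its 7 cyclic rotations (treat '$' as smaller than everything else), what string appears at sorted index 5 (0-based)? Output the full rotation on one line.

All 7 rotations (rotation i = S[i:]+S[:i]):
  rot[0] = lemonV$
  rot[1] = emonV$l
  rot[2] = monV$le
  rot[3] = onV$lem
  rot[4] = nV$lemo
  rot[5] = V$lemon
  rot[6] = $lemonV
Sorted (with $ < everything):
  sorted[0] = $lemonV
  sorted[1] = V$lemon
  sorted[2] = emonV$l
  sorted[3] = lemonV$
  sorted[4] = monV$le
  sorted[5] = nV$lemo
  sorted[6] = onV$lem
sorted[5] = nV$lemo

Answer: nV$lemo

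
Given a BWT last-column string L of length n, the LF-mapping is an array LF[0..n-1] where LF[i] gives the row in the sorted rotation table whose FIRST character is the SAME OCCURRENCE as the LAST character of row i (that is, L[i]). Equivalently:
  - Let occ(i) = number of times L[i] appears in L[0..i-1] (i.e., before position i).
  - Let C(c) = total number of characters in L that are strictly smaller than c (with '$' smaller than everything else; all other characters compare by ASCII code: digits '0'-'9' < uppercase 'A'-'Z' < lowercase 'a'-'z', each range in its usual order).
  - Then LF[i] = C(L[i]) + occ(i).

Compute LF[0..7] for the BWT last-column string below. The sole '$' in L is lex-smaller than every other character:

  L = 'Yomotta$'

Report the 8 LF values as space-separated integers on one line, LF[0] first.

Answer: 1 4 3 5 6 7 2 0

Derivation:
Char counts: '$':1, 'Y':1, 'a':1, 'm':1, 'o':2, 't':2
C (first-col start): C('$')=0, C('Y')=1, C('a')=2, C('m')=3, C('o')=4, C('t')=6
L[0]='Y': occ=0, LF[0]=C('Y')+0=1+0=1
L[1]='o': occ=0, LF[1]=C('o')+0=4+0=4
L[2]='m': occ=0, LF[2]=C('m')+0=3+0=3
L[3]='o': occ=1, LF[3]=C('o')+1=4+1=5
L[4]='t': occ=0, LF[4]=C('t')+0=6+0=6
L[5]='t': occ=1, LF[5]=C('t')+1=6+1=7
L[6]='a': occ=0, LF[6]=C('a')+0=2+0=2
L[7]='$': occ=0, LF[7]=C('$')+0=0+0=0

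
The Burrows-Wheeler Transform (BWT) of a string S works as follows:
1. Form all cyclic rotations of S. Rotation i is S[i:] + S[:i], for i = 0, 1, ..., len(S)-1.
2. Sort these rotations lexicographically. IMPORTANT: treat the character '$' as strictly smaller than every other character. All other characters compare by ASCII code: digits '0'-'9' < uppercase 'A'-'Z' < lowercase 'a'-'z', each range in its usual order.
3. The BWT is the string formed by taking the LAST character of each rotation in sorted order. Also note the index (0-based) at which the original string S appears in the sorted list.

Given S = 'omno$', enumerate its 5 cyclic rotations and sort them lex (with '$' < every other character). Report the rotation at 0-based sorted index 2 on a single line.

Answer: no$om

Derivation:
All 5 rotations (rotation i = S[i:]+S[:i]):
  rot[0] = omno$
  rot[1] = mno$o
  rot[2] = no$om
  rot[3] = o$omn
  rot[4] = $omno
Sorted (with $ < everything):
  sorted[0] = $omno
  sorted[1] = mno$o
  sorted[2] = no$om
  sorted[3] = o$omn
  sorted[4] = omno$
sorted[2] = no$om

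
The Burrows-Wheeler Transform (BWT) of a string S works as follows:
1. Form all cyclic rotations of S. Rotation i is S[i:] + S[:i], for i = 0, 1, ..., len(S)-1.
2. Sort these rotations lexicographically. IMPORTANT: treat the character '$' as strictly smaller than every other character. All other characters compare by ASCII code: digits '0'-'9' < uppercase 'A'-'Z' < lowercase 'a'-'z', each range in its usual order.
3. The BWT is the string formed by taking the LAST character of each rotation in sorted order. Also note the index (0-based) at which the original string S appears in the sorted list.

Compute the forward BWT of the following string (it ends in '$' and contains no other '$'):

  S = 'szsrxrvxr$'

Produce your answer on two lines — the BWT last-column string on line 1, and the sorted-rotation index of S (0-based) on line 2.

Answer: rxxsz$rvrs
5

Derivation:
All 10 rotations (rotation i = S[i:]+S[:i]):
  rot[0] = szsrxrvxr$
  rot[1] = zsrxrvxr$s
  rot[2] = srxrvxr$sz
  rot[3] = rxrvxr$szs
  rot[4] = xrvxr$szsr
  rot[5] = rvxr$szsrx
  rot[6] = vxr$szsrxr
  rot[7] = xr$szsrxrv
  rot[8] = r$szsrxrvx
  rot[9] = $szsrxrvxr
Sorted (with $ < everything):
  sorted[0] = $szsrxrvxr  (last char: 'r')
  sorted[1] = r$szsrxrvx  (last char: 'x')
  sorted[2] = rvxr$szsrx  (last char: 'x')
  sorted[3] = rxrvxr$szs  (last char: 's')
  sorted[4] = srxrvxr$sz  (last char: 'z')
  sorted[5] = szsrxrvxr$  (last char: '$')
  sorted[6] = vxr$szsrxr  (last char: 'r')
  sorted[7] = xr$szsrxrv  (last char: 'v')
  sorted[8] = xrvxr$szsr  (last char: 'r')
  sorted[9] = zsrxrvxr$s  (last char: 's')
Last column: rxxsz$rvrs
Original string S is at sorted index 5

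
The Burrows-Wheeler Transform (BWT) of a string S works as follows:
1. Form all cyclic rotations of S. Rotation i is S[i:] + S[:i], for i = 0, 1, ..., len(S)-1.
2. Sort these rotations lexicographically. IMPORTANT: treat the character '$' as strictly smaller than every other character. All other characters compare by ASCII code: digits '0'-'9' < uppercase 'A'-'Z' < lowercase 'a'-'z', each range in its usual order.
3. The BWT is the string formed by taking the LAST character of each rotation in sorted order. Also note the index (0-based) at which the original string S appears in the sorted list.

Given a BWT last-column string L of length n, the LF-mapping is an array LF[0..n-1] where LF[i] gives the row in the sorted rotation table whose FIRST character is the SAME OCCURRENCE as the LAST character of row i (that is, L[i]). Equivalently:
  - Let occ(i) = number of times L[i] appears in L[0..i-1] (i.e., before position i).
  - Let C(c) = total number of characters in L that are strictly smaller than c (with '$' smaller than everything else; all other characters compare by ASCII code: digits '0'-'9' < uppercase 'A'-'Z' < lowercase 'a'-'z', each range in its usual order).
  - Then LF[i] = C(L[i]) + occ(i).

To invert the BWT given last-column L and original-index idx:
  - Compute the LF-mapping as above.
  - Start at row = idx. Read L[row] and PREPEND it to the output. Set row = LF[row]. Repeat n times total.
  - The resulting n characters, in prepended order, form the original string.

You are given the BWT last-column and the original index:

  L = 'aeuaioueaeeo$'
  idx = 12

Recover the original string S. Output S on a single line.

LF mapping: 1 4 11 2 8 9 12 5 3 6 7 10 0
Walk LF starting at row 12, prepending L[row]:
  step 1: row=12, L[12]='$', prepend. Next row=LF[12]=0
  step 2: row=0, L[0]='a', prepend. Next row=LF[0]=1
  step 3: row=1, L[1]='e', prepend. Next row=LF[1]=4
  step 4: row=4, L[4]='i', prepend. Next row=LF[4]=8
  step 5: row=8, L[8]='a', prepend. Next row=LF[8]=3
  step 6: row=3, L[3]='a', prepend. Next row=LF[3]=2
  step 7: row=2, L[2]='u', prepend. Next row=LF[2]=11
  step 8: row=11, L[11]='o', prepend. Next row=LF[11]=10
  step 9: row=10, L[10]='e', prepend. Next row=LF[10]=7
  step 10: row=7, L[7]='e', prepend. Next row=LF[7]=5
  step 11: row=5, L[5]='o', prepend. Next row=LF[5]=9
  step 12: row=9, L[9]='e', prepend. Next row=LF[9]=6
  step 13: row=6, L[6]='u', prepend. Next row=LF[6]=12
Reversed output: ueoeeouaaiea$

Answer: ueoeeouaaiea$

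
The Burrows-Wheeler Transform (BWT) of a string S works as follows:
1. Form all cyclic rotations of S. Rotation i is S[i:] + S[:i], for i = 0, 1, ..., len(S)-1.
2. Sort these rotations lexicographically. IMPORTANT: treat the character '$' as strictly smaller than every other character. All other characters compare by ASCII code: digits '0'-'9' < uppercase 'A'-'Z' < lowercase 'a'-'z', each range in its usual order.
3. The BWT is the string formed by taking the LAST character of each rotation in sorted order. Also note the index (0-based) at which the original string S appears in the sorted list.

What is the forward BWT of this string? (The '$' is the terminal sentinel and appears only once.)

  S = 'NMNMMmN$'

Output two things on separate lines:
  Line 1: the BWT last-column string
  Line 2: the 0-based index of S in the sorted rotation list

Answer: NNNMmM$M
6

Derivation:
All 8 rotations (rotation i = S[i:]+S[:i]):
  rot[0] = NMNMMmN$
  rot[1] = MNMMmN$N
  rot[2] = NMMmN$NM
  rot[3] = MMmN$NMN
  rot[4] = MmN$NMNM
  rot[5] = mN$NMNMM
  rot[6] = N$NMNMMm
  rot[7] = $NMNMMmN
Sorted (with $ < everything):
  sorted[0] = $NMNMMmN  (last char: 'N')
  sorted[1] = MMmN$NMN  (last char: 'N')
  sorted[2] = MNMMmN$N  (last char: 'N')
  sorted[3] = MmN$NMNM  (last char: 'M')
  sorted[4] = N$NMNMMm  (last char: 'm')
  sorted[5] = NMMmN$NM  (last char: 'M')
  sorted[6] = NMNMMmN$  (last char: '$')
  sorted[7] = mN$NMNMM  (last char: 'M')
Last column: NNNMmM$M
Original string S is at sorted index 6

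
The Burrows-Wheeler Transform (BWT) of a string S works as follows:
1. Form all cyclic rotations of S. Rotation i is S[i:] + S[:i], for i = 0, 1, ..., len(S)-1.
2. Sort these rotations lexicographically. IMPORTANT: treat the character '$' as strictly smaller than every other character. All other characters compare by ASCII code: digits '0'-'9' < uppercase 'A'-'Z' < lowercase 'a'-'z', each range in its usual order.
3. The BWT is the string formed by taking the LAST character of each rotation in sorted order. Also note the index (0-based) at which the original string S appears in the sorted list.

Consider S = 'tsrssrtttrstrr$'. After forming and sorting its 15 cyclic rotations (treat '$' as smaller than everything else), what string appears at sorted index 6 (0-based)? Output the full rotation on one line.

All 15 rotations (rotation i = S[i:]+S[:i]):
  rot[0] = tsrssrtttrstrr$
  rot[1] = srssrtttrstrr$t
  rot[2] = rssrtttrstrr$ts
  rot[3] = ssrtttrstrr$tsr
  rot[4] = srtttrstrr$tsrs
  rot[5] = rtttrstrr$tsrss
  rot[6] = tttrstrr$tsrssr
  rot[7] = ttrstrr$tsrssrt
  rot[8] = trstrr$tsrssrtt
  rot[9] = rstrr$tsrssrttt
  rot[10] = strr$tsrssrtttr
  rot[11] = trr$tsrssrtttrs
  rot[12] = rr$tsrssrtttrst
  rot[13] = r$tsrssrtttrstr
  rot[14] = $tsrssrtttrstrr
Sorted (with $ < everything):
  sorted[0] = $tsrssrtttrstrr
  sorted[1] = r$tsrssrtttrstr
  sorted[2] = rr$tsrssrtttrst
  sorted[3] = rssrtttrstrr$ts
  sorted[4] = rstrr$tsrssrttt
  sorted[5] = rtttrstrr$tsrss
  sorted[6] = srssrtttrstrr$t
  sorted[7] = srtttrstrr$tsrs
  sorted[8] = ssrtttrstrr$tsr
  sorted[9] = strr$tsrssrtttr
  sorted[10] = trr$tsrssrtttrs
  sorted[11] = trstrr$tsrssrtt
  sorted[12] = tsrssrtttrstrr$
  sorted[13] = ttrstrr$tsrssrt
  sorted[14] = tttrstrr$tsrssr
sorted[6] = srssrtttrstrr$t

Answer: srssrtttrstrr$t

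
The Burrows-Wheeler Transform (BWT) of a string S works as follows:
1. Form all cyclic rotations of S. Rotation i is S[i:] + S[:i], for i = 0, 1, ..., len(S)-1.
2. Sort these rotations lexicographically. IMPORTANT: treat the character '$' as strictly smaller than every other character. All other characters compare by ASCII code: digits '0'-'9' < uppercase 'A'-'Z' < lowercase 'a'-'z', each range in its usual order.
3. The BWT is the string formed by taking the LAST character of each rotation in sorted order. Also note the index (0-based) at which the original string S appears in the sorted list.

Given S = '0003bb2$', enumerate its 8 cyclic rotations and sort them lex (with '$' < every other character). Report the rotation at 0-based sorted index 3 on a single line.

Answer: 03bb2$00

Derivation:
All 8 rotations (rotation i = S[i:]+S[:i]):
  rot[0] = 0003bb2$
  rot[1] = 003bb2$0
  rot[2] = 03bb2$00
  rot[3] = 3bb2$000
  rot[4] = bb2$0003
  rot[5] = b2$0003b
  rot[6] = 2$0003bb
  rot[7] = $0003bb2
Sorted (with $ < everything):
  sorted[0] = $0003bb2
  sorted[1] = 0003bb2$
  sorted[2] = 003bb2$0
  sorted[3] = 03bb2$00
  sorted[4] = 2$0003bb
  sorted[5] = 3bb2$000
  sorted[6] = b2$0003b
  sorted[7] = bb2$0003
sorted[3] = 03bb2$00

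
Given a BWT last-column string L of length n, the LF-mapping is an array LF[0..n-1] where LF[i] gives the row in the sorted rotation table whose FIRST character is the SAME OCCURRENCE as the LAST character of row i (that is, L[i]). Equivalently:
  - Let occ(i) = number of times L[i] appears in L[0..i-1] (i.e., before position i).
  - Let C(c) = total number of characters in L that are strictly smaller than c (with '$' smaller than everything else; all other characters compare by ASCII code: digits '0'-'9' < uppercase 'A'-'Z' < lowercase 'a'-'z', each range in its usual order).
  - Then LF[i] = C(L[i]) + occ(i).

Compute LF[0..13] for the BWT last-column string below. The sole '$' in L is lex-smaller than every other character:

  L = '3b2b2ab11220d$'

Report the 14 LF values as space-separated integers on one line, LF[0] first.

Answer: 8 10 4 11 5 9 12 2 3 6 7 1 13 0

Derivation:
Char counts: '$':1, '0':1, '1':2, '2':4, '3':1, 'a':1, 'b':3, 'd':1
C (first-col start): C('$')=0, C('0')=1, C('1')=2, C('2')=4, C('3')=8, C('a')=9, C('b')=10, C('d')=13
L[0]='3': occ=0, LF[0]=C('3')+0=8+0=8
L[1]='b': occ=0, LF[1]=C('b')+0=10+0=10
L[2]='2': occ=0, LF[2]=C('2')+0=4+0=4
L[3]='b': occ=1, LF[3]=C('b')+1=10+1=11
L[4]='2': occ=1, LF[4]=C('2')+1=4+1=5
L[5]='a': occ=0, LF[5]=C('a')+0=9+0=9
L[6]='b': occ=2, LF[6]=C('b')+2=10+2=12
L[7]='1': occ=0, LF[7]=C('1')+0=2+0=2
L[8]='1': occ=1, LF[8]=C('1')+1=2+1=3
L[9]='2': occ=2, LF[9]=C('2')+2=4+2=6
L[10]='2': occ=3, LF[10]=C('2')+3=4+3=7
L[11]='0': occ=0, LF[11]=C('0')+0=1+0=1
L[12]='d': occ=0, LF[12]=C('d')+0=13+0=13
L[13]='$': occ=0, LF[13]=C('$')+0=0+0=0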